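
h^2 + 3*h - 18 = (h - 3)*(h + 6)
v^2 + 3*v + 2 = (v + 1)*(v + 2)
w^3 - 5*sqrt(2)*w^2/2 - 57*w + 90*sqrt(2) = (w - 6*sqrt(2))*(w - 3*sqrt(2)/2)*(w + 5*sqrt(2))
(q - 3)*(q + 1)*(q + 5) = q^3 + 3*q^2 - 13*q - 15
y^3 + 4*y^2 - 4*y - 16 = (y - 2)*(y + 2)*(y + 4)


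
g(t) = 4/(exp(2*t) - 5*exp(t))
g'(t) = 4*(-2*exp(2*t) + 5*exp(t))/(exp(2*t) - 5*exp(t))^2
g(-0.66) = -1.73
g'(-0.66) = 1.53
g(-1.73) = -4.68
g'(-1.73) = 4.51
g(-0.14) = -1.11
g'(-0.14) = 0.88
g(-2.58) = -10.72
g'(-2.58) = 10.56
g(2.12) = 0.14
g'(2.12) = -0.50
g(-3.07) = -17.40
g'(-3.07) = 17.23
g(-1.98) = -5.96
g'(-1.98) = 5.79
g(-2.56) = -10.51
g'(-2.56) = 10.35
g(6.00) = 0.00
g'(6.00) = 0.00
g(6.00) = 0.00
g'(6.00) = 0.00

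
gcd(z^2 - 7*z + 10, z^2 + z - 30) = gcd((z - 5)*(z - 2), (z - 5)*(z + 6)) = z - 5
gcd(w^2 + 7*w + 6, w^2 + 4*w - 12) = w + 6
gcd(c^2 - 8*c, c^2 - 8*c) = c^2 - 8*c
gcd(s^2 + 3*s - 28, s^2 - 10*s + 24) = s - 4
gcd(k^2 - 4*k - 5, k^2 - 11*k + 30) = k - 5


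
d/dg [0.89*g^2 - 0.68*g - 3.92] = 1.78*g - 0.68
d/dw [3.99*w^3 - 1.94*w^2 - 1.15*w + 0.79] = 11.97*w^2 - 3.88*w - 1.15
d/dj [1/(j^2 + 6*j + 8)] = 2*(-j - 3)/(j^2 + 6*j + 8)^2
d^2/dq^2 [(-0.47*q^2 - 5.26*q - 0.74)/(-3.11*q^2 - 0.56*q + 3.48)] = (7.105427357601e-15*q^4 + 100.113388*q^3 + 73.46442*q^2 + 349.300272*q + 48.367024)/(30.080231*q^6 + 16.249128*q^5 - 98.050836*q^4 - 36.188992*q^3 + 109.716048*q^2 + 20.345472*q - 42.144192)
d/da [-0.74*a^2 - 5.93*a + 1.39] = -1.48*a - 5.93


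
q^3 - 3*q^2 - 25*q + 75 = (q - 5)*(q - 3)*(q + 5)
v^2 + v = v*(v + 1)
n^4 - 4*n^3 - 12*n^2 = n^2*(n - 6)*(n + 2)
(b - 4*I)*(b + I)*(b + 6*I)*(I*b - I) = I*b^4 - 3*b^3 - I*b^3 + 3*b^2 + 22*I*b^2 - 24*b - 22*I*b + 24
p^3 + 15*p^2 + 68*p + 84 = (p + 2)*(p + 6)*(p + 7)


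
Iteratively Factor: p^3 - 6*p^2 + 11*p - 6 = (p - 3)*(p^2 - 3*p + 2) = (p - 3)*(p - 1)*(p - 2)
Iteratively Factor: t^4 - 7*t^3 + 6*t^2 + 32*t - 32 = (t - 4)*(t^3 - 3*t^2 - 6*t + 8) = (t - 4)*(t - 1)*(t^2 - 2*t - 8) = (t - 4)*(t - 1)*(t + 2)*(t - 4)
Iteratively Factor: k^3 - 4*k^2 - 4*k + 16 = (k - 4)*(k^2 - 4) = (k - 4)*(k - 2)*(k + 2)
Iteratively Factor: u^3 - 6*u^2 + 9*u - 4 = (u - 1)*(u^2 - 5*u + 4) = (u - 4)*(u - 1)*(u - 1)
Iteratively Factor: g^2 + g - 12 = (g + 4)*(g - 3)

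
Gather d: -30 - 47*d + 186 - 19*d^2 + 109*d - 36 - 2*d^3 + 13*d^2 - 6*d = -2*d^3 - 6*d^2 + 56*d + 120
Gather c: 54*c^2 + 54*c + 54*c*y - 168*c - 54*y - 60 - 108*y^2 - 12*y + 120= 54*c^2 + c*(54*y - 114) - 108*y^2 - 66*y + 60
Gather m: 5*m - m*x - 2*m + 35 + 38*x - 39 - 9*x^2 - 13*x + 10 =m*(3 - x) - 9*x^2 + 25*x + 6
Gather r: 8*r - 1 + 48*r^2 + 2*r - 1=48*r^2 + 10*r - 2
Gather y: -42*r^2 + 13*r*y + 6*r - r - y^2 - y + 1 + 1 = -42*r^2 + 5*r - y^2 + y*(13*r - 1) + 2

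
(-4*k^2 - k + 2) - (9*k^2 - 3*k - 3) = -13*k^2 + 2*k + 5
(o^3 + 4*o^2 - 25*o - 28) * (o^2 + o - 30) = o^5 + 5*o^4 - 51*o^3 - 173*o^2 + 722*o + 840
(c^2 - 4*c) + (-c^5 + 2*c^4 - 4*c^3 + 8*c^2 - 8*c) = -c^5 + 2*c^4 - 4*c^3 + 9*c^2 - 12*c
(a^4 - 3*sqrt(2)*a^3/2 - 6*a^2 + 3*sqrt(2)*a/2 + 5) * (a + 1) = a^5 - 3*sqrt(2)*a^4/2 + a^4 - 6*a^3 - 3*sqrt(2)*a^3/2 - 6*a^2 + 3*sqrt(2)*a^2/2 + 3*sqrt(2)*a/2 + 5*a + 5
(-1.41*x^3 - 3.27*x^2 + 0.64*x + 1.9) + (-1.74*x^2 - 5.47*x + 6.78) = -1.41*x^3 - 5.01*x^2 - 4.83*x + 8.68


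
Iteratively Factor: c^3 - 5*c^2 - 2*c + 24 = (c + 2)*(c^2 - 7*c + 12) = (c - 3)*(c + 2)*(c - 4)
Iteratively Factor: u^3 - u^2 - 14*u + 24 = (u + 4)*(u^2 - 5*u + 6) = (u - 3)*(u + 4)*(u - 2)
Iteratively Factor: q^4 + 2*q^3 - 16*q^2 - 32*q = (q)*(q^3 + 2*q^2 - 16*q - 32) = q*(q + 4)*(q^2 - 2*q - 8) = q*(q + 2)*(q + 4)*(q - 4)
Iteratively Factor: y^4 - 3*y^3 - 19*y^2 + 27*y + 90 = (y + 2)*(y^3 - 5*y^2 - 9*y + 45) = (y - 5)*(y + 2)*(y^2 - 9) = (y - 5)*(y + 2)*(y + 3)*(y - 3)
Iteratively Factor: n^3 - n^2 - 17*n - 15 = (n + 1)*(n^2 - 2*n - 15) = (n + 1)*(n + 3)*(n - 5)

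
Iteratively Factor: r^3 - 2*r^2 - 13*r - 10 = (r + 1)*(r^2 - 3*r - 10) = (r - 5)*(r + 1)*(r + 2)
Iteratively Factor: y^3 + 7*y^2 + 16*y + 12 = (y + 2)*(y^2 + 5*y + 6) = (y + 2)^2*(y + 3)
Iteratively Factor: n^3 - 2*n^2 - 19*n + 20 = (n + 4)*(n^2 - 6*n + 5) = (n - 5)*(n + 4)*(n - 1)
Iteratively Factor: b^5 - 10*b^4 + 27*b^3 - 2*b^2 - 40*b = (b + 1)*(b^4 - 11*b^3 + 38*b^2 - 40*b) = b*(b + 1)*(b^3 - 11*b^2 + 38*b - 40) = b*(b - 4)*(b + 1)*(b^2 - 7*b + 10) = b*(b - 5)*(b - 4)*(b + 1)*(b - 2)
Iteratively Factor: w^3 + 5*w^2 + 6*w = (w + 2)*(w^2 + 3*w) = w*(w + 2)*(w + 3)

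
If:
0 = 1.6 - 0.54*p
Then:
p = 2.96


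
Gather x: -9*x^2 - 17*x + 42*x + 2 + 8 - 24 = -9*x^2 + 25*x - 14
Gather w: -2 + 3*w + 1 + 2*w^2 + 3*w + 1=2*w^2 + 6*w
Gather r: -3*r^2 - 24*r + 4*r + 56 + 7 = -3*r^2 - 20*r + 63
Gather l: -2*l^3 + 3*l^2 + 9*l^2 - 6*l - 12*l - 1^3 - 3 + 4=-2*l^3 + 12*l^2 - 18*l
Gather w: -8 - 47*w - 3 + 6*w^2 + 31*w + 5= 6*w^2 - 16*w - 6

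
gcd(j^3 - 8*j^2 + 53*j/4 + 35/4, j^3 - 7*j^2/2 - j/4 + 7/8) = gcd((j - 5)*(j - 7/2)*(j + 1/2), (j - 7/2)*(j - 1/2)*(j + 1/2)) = j^2 - 3*j - 7/4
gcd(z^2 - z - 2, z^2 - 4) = z - 2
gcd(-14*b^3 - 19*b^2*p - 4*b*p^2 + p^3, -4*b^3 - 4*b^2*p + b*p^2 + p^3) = 2*b^2 + 3*b*p + p^2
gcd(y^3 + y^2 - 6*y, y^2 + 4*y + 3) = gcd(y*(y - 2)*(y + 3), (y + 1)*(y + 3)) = y + 3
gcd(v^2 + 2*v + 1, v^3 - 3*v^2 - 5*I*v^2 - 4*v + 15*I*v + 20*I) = v + 1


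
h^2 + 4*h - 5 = (h - 1)*(h + 5)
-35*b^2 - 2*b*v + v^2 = (-7*b + v)*(5*b + v)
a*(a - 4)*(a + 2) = a^3 - 2*a^2 - 8*a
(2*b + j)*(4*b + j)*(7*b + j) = 56*b^3 + 50*b^2*j + 13*b*j^2 + j^3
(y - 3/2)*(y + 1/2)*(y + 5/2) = y^3 + 3*y^2/2 - 13*y/4 - 15/8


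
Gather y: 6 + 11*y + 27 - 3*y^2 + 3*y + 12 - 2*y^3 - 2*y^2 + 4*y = -2*y^3 - 5*y^2 + 18*y + 45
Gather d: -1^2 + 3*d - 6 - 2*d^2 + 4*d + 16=-2*d^2 + 7*d + 9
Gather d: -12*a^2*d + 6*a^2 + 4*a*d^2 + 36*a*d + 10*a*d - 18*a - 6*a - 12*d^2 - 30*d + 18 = 6*a^2 - 24*a + d^2*(4*a - 12) + d*(-12*a^2 + 46*a - 30) + 18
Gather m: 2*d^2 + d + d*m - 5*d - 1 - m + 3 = 2*d^2 - 4*d + m*(d - 1) + 2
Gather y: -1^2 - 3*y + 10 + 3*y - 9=0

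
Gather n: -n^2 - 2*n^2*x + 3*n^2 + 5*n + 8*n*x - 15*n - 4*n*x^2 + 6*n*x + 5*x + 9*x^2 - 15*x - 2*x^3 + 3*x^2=n^2*(2 - 2*x) + n*(-4*x^2 + 14*x - 10) - 2*x^3 + 12*x^2 - 10*x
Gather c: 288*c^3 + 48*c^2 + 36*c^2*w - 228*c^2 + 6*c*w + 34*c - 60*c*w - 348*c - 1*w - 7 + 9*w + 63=288*c^3 + c^2*(36*w - 180) + c*(-54*w - 314) + 8*w + 56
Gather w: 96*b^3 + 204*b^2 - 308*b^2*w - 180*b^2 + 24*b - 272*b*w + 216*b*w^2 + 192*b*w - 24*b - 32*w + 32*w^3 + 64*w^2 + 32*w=96*b^3 + 24*b^2 + 32*w^3 + w^2*(216*b + 64) + w*(-308*b^2 - 80*b)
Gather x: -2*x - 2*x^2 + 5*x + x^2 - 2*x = -x^2 + x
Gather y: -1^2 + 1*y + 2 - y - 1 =0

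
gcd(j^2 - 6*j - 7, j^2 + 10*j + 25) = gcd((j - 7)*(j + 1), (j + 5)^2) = 1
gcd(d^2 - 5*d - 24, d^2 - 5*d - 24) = d^2 - 5*d - 24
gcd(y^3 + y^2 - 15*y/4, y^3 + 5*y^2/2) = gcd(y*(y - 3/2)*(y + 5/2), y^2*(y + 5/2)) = y^2 + 5*y/2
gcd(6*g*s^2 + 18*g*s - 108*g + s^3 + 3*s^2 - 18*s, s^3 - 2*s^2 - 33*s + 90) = s^2 + 3*s - 18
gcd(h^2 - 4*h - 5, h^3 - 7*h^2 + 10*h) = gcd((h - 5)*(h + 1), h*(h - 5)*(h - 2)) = h - 5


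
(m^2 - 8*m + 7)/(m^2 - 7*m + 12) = (m^2 - 8*m + 7)/(m^2 - 7*m + 12)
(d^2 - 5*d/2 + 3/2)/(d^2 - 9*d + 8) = (d - 3/2)/(d - 8)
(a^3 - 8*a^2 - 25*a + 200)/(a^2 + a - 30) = (a^2 - 3*a - 40)/(a + 6)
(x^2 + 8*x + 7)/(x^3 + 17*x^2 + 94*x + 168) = (x + 1)/(x^2 + 10*x + 24)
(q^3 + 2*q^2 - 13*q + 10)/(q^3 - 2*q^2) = 1 + 4/q - 5/q^2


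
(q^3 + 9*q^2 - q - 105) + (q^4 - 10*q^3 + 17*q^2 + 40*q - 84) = q^4 - 9*q^3 + 26*q^2 + 39*q - 189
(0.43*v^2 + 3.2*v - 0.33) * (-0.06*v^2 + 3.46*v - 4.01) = -0.0258*v^4 + 1.2958*v^3 + 9.3675*v^2 - 13.9738*v + 1.3233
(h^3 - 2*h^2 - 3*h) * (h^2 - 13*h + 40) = h^5 - 15*h^4 + 63*h^3 - 41*h^2 - 120*h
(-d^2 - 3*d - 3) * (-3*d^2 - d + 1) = 3*d^4 + 10*d^3 + 11*d^2 - 3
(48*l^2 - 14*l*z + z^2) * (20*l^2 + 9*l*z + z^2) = 960*l^4 + 152*l^3*z - 58*l^2*z^2 - 5*l*z^3 + z^4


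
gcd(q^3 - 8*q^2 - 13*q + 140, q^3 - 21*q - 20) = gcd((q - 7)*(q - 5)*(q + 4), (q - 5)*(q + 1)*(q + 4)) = q^2 - q - 20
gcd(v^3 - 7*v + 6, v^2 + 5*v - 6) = v - 1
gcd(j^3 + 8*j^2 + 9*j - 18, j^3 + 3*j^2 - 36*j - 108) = j^2 + 9*j + 18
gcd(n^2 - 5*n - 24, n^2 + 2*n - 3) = n + 3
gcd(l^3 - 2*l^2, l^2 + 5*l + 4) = 1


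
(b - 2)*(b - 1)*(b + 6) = b^3 + 3*b^2 - 16*b + 12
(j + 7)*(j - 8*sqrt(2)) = j^2 - 8*sqrt(2)*j + 7*j - 56*sqrt(2)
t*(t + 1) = t^2 + t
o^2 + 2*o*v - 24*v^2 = (o - 4*v)*(o + 6*v)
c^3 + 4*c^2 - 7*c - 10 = (c - 2)*(c + 1)*(c + 5)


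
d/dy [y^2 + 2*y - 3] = 2*y + 2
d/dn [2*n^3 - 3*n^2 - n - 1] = 6*n^2 - 6*n - 1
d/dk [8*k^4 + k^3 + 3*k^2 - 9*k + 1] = 32*k^3 + 3*k^2 + 6*k - 9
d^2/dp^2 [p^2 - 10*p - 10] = 2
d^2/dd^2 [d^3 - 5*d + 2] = 6*d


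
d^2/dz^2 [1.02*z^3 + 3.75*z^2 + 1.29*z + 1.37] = 6.12*z + 7.5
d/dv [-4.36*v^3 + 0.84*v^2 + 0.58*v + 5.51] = -13.08*v^2 + 1.68*v + 0.58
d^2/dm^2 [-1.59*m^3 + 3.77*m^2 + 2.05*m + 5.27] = 7.54 - 9.54*m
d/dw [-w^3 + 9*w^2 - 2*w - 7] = -3*w^2 + 18*w - 2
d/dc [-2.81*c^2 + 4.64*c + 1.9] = 4.64 - 5.62*c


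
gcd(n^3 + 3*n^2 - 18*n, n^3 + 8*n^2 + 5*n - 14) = 1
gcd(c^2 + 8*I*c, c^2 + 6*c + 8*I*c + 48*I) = c + 8*I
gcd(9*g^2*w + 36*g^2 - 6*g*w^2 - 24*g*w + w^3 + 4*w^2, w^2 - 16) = w + 4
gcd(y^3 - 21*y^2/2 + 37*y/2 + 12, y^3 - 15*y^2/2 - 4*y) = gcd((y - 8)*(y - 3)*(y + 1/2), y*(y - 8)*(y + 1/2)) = y^2 - 15*y/2 - 4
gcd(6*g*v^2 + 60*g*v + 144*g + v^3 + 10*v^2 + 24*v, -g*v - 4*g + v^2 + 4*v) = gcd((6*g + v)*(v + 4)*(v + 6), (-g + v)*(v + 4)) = v + 4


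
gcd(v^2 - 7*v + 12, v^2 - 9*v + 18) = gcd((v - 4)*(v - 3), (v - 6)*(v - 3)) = v - 3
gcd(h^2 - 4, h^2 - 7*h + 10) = h - 2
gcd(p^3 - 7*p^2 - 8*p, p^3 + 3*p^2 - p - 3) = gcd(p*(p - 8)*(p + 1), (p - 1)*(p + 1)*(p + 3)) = p + 1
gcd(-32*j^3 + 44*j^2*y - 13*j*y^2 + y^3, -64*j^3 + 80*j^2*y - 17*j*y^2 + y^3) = 8*j^2 - 9*j*y + y^2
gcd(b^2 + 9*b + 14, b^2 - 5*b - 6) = 1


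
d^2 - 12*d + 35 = (d - 7)*(d - 5)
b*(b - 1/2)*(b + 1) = b^3 + b^2/2 - b/2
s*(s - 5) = s^2 - 5*s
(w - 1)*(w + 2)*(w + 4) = w^3 + 5*w^2 + 2*w - 8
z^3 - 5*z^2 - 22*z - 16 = (z - 8)*(z + 1)*(z + 2)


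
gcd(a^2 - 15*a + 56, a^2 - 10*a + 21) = a - 7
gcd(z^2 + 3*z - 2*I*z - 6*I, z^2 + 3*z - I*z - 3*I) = z + 3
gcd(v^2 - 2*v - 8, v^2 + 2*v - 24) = v - 4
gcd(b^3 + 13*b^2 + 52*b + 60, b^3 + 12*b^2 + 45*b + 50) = b^2 + 7*b + 10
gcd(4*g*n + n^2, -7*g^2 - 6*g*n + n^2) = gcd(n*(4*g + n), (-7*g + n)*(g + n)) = 1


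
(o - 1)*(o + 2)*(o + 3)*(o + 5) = o^4 + 9*o^3 + 21*o^2 - o - 30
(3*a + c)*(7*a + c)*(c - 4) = 21*a^2*c - 84*a^2 + 10*a*c^2 - 40*a*c + c^3 - 4*c^2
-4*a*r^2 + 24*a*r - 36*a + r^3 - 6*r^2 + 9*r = (-4*a + r)*(r - 3)^2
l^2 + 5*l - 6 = (l - 1)*(l + 6)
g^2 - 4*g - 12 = (g - 6)*(g + 2)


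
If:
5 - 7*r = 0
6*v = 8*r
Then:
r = 5/7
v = 20/21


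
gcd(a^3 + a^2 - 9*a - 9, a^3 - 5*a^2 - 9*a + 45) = a^2 - 9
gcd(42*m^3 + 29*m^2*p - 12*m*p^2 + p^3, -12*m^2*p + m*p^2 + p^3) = 1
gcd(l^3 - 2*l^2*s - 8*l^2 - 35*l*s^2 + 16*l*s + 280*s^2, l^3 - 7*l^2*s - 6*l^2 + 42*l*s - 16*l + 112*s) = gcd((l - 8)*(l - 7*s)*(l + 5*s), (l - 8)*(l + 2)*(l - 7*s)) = -l^2 + 7*l*s + 8*l - 56*s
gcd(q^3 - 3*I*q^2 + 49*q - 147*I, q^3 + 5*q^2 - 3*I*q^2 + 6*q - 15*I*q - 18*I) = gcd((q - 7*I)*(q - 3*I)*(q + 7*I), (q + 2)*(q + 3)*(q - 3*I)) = q - 3*I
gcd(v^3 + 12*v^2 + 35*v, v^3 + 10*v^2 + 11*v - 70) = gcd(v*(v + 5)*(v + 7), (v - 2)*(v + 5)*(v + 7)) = v^2 + 12*v + 35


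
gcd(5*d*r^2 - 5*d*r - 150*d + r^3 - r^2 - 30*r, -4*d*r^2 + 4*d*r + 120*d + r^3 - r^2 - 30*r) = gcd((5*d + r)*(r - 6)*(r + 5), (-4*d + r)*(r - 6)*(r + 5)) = r^2 - r - 30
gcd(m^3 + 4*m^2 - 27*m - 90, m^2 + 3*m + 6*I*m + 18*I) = m + 3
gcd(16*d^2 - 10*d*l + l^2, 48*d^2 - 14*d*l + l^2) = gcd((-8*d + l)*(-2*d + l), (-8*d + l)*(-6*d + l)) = 8*d - l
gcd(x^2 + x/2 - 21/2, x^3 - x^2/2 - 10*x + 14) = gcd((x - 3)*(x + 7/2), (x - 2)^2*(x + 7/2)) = x + 7/2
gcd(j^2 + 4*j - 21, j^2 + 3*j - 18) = j - 3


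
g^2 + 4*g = g*(g + 4)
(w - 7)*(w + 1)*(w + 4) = w^3 - 2*w^2 - 31*w - 28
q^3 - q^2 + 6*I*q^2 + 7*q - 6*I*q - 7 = (q - 1)*(q - I)*(q + 7*I)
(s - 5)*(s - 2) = s^2 - 7*s + 10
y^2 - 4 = (y - 2)*(y + 2)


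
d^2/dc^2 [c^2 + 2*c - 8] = 2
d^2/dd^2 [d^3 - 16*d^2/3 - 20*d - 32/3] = 6*d - 32/3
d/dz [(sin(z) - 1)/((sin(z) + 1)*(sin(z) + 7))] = (-sin(z)^2 + 2*sin(z) + 15)*cos(z)/((sin(z) + 1)^2*(sin(z) + 7)^2)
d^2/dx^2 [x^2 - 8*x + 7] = 2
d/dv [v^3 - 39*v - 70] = 3*v^2 - 39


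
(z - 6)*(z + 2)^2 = z^3 - 2*z^2 - 20*z - 24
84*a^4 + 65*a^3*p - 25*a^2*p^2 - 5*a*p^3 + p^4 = (-7*a + p)*(-3*a + p)*(a + p)*(4*a + p)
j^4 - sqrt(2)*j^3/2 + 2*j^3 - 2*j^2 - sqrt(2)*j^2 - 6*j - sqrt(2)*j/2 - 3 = (j + 1)^2*(j - 3*sqrt(2)/2)*(j + sqrt(2))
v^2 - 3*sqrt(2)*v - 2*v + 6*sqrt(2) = (v - 2)*(v - 3*sqrt(2))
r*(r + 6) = r^2 + 6*r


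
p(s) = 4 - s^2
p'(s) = -2*s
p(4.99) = -20.90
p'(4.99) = -9.98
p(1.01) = 2.98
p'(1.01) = -2.02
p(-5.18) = -22.83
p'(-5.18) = 10.36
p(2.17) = -0.71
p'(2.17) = -4.34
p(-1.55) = 1.60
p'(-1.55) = 3.10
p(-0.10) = 3.99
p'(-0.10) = 0.20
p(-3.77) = -10.21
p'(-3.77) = 7.54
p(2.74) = -3.51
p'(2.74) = -5.48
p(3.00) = -5.00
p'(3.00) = -6.00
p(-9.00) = -77.00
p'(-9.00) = 18.00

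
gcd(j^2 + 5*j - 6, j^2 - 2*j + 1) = j - 1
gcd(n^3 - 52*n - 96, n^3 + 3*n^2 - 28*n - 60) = n^2 + 8*n + 12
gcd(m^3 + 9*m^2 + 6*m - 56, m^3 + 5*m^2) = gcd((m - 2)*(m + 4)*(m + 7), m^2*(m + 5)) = 1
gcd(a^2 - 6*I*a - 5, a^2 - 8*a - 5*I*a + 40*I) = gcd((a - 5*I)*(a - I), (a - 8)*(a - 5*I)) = a - 5*I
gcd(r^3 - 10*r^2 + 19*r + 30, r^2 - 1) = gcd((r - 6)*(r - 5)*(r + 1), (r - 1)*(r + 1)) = r + 1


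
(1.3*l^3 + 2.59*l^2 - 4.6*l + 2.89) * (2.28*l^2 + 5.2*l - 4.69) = 2.964*l^5 + 12.6652*l^4 - 3.117*l^3 - 29.4779*l^2 + 36.602*l - 13.5541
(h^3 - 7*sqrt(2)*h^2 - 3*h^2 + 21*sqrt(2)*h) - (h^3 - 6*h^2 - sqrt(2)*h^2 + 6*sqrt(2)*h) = -6*sqrt(2)*h^2 + 3*h^2 + 15*sqrt(2)*h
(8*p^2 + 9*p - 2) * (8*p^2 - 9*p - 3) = 64*p^4 - 121*p^2 - 9*p + 6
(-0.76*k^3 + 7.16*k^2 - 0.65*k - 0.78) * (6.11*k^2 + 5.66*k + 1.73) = -4.6436*k^5 + 39.446*k^4 + 35.2393*k^3 + 3.942*k^2 - 5.5393*k - 1.3494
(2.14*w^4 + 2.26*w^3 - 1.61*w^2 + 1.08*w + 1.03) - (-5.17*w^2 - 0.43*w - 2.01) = 2.14*w^4 + 2.26*w^3 + 3.56*w^2 + 1.51*w + 3.04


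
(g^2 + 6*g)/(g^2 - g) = (g + 6)/(g - 1)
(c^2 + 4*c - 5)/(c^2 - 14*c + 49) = (c^2 + 4*c - 5)/(c^2 - 14*c + 49)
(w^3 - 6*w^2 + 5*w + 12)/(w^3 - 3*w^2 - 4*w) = (w - 3)/w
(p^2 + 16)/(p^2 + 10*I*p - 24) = (p - 4*I)/(p + 6*I)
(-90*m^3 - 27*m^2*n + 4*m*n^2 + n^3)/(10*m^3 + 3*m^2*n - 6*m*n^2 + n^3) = (-18*m^2 - 9*m*n - n^2)/(2*m^2 + m*n - n^2)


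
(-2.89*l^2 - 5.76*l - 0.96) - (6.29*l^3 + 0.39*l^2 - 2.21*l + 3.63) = -6.29*l^3 - 3.28*l^2 - 3.55*l - 4.59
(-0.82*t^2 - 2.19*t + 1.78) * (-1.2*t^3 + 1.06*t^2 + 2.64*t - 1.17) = 0.984*t^5 + 1.7588*t^4 - 6.6222*t^3 - 2.9354*t^2 + 7.2615*t - 2.0826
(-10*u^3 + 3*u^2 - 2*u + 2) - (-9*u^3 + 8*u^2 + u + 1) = -u^3 - 5*u^2 - 3*u + 1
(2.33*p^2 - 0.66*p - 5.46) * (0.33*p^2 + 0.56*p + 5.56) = 0.7689*p^4 + 1.087*p^3 + 10.7834*p^2 - 6.7272*p - 30.3576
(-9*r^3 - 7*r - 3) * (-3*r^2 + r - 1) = 27*r^5 - 9*r^4 + 30*r^3 + 2*r^2 + 4*r + 3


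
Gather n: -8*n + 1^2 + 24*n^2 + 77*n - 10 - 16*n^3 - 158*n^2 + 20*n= -16*n^3 - 134*n^2 + 89*n - 9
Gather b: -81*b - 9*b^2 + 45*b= -9*b^2 - 36*b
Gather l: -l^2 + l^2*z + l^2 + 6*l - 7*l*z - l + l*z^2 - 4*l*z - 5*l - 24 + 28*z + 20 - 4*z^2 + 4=l^2*z + l*(z^2 - 11*z) - 4*z^2 + 28*z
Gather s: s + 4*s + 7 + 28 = 5*s + 35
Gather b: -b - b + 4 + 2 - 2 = 4 - 2*b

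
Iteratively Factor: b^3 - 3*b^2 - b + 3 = (b - 1)*(b^2 - 2*b - 3) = (b - 3)*(b - 1)*(b + 1)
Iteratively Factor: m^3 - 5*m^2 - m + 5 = (m - 5)*(m^2 - 1) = (m - 5)*(m - 1)*(m + 1)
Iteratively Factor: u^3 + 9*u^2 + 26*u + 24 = (u + 3)*(u^2 + 6*u + 8) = (u + 2)*(u + 3)*(u + 4)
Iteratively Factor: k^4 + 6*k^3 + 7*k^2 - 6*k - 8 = (k + 2)*(k^3 + 4*k^2 - k - 4) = (k - 1)*(k + 2)*(k^2 + 5*k + 4) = (k - 1)*(k + 1)*(k + 2)*(k + 4)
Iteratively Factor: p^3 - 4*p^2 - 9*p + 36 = (p + 3)*(p^2 - 7*p + 12) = (p - 4)*(p + 3)*(p - 3)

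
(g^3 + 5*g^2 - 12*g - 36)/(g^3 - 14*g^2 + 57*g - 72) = (g^2 + 8*g + 12)/(g^2 - 11*g + 24)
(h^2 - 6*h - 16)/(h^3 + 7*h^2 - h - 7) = (h^2 - 6*h - 16)/(h^3 + 7*h^2 - h - 7)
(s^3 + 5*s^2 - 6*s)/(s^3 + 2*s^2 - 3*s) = (s + 6)/(s + 3)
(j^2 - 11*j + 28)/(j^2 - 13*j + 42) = (j - 4)/(j - 6)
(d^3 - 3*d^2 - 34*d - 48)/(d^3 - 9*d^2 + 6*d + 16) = (d^2 + 5*d + 6)/(d^2 - d - 2)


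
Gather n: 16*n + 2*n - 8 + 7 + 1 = 18*n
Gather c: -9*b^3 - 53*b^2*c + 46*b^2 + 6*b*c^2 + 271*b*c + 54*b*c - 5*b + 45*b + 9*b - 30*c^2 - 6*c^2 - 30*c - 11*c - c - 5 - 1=-9*b^3 + 46*b^2 + 49*b + c^2*(6*b - 36) + c*(-53*b^2 + 325*b - 42) - 6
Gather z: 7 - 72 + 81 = 16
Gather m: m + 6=m + 6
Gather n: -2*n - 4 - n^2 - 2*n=-n^2 - 4*n - 4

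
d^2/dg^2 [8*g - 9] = 0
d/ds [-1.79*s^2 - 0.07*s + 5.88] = -3.58*s - 0.07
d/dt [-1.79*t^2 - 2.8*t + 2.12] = -3.58*t - 2.8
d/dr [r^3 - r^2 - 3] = r*(3*r - 2)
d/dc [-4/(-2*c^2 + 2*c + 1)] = 8*(1 - 2*c)/(-2*c^2 + 2*c + 1)^2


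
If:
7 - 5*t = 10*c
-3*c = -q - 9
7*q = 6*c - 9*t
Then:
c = -84/5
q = -297/5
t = 35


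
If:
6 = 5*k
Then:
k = 6/5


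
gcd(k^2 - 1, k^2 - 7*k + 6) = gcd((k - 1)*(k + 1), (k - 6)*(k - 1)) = k - 1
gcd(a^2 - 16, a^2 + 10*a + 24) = a + 4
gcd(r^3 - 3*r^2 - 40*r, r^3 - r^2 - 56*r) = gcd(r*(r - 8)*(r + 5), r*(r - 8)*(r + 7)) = r^2 - 8*r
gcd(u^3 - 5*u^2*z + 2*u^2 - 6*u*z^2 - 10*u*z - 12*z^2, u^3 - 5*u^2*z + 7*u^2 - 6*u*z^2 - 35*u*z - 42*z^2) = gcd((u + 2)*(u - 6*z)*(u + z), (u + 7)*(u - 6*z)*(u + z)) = -u^2 + 5*u*z + 6*z^2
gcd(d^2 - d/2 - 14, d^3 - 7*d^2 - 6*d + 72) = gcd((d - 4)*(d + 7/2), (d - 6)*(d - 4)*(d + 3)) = d - 4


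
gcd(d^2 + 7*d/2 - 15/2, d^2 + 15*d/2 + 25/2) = d + 5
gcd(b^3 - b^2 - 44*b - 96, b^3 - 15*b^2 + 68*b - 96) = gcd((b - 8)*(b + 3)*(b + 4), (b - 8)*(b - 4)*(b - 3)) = b - 8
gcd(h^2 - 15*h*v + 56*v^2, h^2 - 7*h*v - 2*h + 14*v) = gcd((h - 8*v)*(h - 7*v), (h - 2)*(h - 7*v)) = -h + 7*v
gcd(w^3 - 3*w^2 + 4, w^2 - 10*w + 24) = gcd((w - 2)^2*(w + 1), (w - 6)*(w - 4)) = 1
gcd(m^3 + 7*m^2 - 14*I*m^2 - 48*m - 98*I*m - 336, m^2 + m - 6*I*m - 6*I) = m - 6*I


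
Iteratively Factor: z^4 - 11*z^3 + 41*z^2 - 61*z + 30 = (z - 1)*(z^3 - 10*z^2 + 31*z - 30) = (z - 5)*(z - 1)*(z^2 - 5*z + 6) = (z - 5)*(z - 2)*(z - 1)*(z - 3)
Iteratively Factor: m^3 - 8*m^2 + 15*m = (m - 3)*(m^2 - 5*m) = (m - 5)*(m - 3)*(m)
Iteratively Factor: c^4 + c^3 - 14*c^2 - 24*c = (c + 3)*(c^3 - 2*c^2 - 8*c) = c*(c + 3)*(c^2 - 2*c - 8) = c*(c - 4)*(c + 3)*(c + 2)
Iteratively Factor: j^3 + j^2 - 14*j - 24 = (j + 2)*(j^2 - j - 12) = (j - 4)*(j + 2)*(j + 3)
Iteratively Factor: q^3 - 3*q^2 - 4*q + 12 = (q - 2)*(q^2 - q - 6) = (q - 3)*(q - 2)*(q + 2)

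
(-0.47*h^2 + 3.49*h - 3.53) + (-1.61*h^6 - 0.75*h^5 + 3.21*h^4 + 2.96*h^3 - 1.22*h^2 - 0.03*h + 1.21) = -1.61*h^6 - 0.75*h^5 + 3.21*h^4 + 2.96*h^3 - 1.69*h^2 + 3.46*h - 2.32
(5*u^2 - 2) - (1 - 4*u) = 5*u^2 + 4*u - 3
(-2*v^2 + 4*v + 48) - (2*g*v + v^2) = -2*g*v - 3*v^2 + 4*v + 48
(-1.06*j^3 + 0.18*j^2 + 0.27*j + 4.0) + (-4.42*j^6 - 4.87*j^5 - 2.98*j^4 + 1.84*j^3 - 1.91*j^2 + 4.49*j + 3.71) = -4.42*j^6 - 4.87*j^5 - 2.98*j^4 + 0.78*j^3 - 1.73*j^2 + 4.76*j + 7.71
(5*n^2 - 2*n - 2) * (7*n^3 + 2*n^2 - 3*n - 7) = 35*n^5 - 4*n^4 - 33*n^3 - 33*n^2 + 20*n + 14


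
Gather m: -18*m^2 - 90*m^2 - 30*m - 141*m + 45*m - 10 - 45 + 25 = -108*m^2 - 126*m - 30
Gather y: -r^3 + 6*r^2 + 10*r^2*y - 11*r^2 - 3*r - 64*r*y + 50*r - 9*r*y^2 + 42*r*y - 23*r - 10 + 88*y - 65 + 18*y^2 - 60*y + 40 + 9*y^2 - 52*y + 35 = -r^3 - 5*r^2 + 24*r + y^2*(27 - 9*r) + y*(10*r^2 - 22*r - 24)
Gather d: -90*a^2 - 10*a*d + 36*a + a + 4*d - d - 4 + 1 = -90*a^2 + 37*a + d*(3 - 10*a) - 3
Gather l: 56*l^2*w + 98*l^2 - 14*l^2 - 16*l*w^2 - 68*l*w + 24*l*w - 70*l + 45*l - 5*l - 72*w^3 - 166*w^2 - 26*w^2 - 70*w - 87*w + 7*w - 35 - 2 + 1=l^2*(56*w + 84) + l*(-16*w^2 - 44*w - 30) - 72*w^3 - 192*w^2 - 150*w - 36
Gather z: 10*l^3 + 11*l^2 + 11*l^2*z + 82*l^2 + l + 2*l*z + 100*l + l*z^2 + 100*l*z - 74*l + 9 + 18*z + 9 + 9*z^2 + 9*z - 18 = 10*l^3 + 93*l^2 + 27*l + z^2*(l + 9) + z*(11*l^2 + 102*l + 27)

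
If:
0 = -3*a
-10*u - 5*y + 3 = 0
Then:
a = 0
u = 3/10 - y/2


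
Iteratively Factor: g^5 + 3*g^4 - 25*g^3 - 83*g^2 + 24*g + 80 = (g + 4)*(g^4 - g^3 - 21*g^2 + g + 20) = (g - 5)*(g + 4)*(g^3 + 4*g^2 - g - 4) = (g - 5)*(g - 1)*(g + 4)*(g^2 + 5*g + 4) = (g - 5)*(g - 1)*(g + 4)^2*(g + 1)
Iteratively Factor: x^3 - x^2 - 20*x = (x + 4)*(x^2 - 5*x) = (x - 5)*(x + 4)*(x)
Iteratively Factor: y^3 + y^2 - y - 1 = (y + 1)*(y^2 - 1) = (y - 1)*(y + 1)*(y + 1)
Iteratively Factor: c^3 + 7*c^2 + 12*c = (c)*(c^2 + 7*c + 12) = c*(c + 3)*(c + 4)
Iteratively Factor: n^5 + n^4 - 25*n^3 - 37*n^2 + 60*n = (n + 4)*(n^4 - 3*n^3 - 13*n^2 + 15*n) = n*(n + 4)*(n^3 - 3*n^2 - 13*n + 15) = n*(n - 1)*(n + 4)*(n^2 - 2*n - 15) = n*(n - 1)*(n + 3)*(n + 4)*(n - 5)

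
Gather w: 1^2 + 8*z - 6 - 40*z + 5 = -32*z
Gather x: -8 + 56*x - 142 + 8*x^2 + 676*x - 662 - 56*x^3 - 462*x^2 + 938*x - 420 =-56*x^3 - 454*x^2 + 1670*x - 1232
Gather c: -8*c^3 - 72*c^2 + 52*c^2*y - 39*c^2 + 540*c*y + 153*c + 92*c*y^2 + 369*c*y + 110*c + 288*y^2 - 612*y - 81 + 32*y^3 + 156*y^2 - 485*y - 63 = -8*c^3 + c^2*(52*y - 111) + c*(92*y^2 + 909*y + 263) + 32*y^3 + 444*y^2 - 1097*y - 144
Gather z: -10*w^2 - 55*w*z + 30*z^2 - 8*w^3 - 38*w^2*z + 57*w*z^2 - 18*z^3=-8*w^3 - 10*w^2 - 18*z^3 + z^2*(57*w + 30) + z*(-38*w^2 - 55*w)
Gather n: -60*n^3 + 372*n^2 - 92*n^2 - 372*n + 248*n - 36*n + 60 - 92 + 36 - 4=-60*n^3 + 280*n^2 - 160*n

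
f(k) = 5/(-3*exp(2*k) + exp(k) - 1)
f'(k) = 5*(6*exp(2*k) - exp(k))/(-3*exp(2*k) + exp(k) - 1)^2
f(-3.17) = -5.19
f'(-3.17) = -0.17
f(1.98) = -0.03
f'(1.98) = 0.07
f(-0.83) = -4.41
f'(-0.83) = 2.74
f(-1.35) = -5.31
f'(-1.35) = 0.81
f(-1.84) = -5.45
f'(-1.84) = -0.04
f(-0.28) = -2.55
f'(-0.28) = 3.48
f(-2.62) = -5.30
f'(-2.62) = -0.23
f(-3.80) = -5.11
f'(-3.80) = -0.10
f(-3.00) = -5.22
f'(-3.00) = -0.19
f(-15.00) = -5.00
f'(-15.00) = 0.00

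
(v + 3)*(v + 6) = v^2 + 9*v + 18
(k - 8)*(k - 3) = k^2 - 11*k + 24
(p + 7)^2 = p^2 + 14*p + 49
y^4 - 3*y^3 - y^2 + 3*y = y*(y - 3)*(y - 1)*(y + 1)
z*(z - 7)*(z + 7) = z^3 - 49*z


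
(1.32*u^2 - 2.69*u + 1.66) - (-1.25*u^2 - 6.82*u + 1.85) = 2.57*u^2 + 4.13*u - 0.19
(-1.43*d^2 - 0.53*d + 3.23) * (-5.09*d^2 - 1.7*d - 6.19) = 7.2787*d^4 + 5.1287*d^3 - 6.688*d^2 - 2.2103*d - 19.9937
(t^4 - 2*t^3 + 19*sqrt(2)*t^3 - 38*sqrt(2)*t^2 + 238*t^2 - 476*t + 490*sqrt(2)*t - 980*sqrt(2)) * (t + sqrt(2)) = t^5 - 2*t^4 + 20*sqrt(2)*t^4 - 40*sqrt(2)*t^3 + 276*t^3 - 552*t^2 + 728*sqrt(2)*t^2 - 1456*sqrt(2)*t + 980*t - 1960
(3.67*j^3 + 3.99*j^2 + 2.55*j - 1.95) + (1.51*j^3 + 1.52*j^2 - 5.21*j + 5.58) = 5.18*j^3 + 5.51*j^2 - 2.66*j + 3.63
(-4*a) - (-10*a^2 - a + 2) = 10*a^2 - 3*a - 2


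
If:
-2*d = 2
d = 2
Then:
No Solution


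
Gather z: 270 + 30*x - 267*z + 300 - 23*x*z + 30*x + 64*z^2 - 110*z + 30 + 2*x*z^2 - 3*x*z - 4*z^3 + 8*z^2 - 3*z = 60*x - 4*z^3 + z^2*(2*x + 72) + z*(-26*x - 380) + 600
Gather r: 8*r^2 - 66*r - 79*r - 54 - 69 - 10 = 8*r^2 - 145*r - 133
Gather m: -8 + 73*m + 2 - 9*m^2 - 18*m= -9*m^2 + 55*m - 6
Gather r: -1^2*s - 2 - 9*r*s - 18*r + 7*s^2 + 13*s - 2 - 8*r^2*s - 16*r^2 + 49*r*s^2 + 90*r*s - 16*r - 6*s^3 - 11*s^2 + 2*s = r^2*(-8*s - 16) + r*(49*s^2 + 81*s - 34) - 6*s^3 - 4*s^2 + 14*s - 4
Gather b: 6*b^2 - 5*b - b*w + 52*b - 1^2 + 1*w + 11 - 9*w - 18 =6*b^2 + b*(47 - w) - 8*w - 8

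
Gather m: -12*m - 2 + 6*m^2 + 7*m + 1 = 6*m^2 - 5*m - 1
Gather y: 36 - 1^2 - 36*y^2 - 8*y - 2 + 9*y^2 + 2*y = -27*y^2 - 6*y + 33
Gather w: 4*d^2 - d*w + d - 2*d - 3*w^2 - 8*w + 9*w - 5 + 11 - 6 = 4*d^2 - d - 3*w^2 + w*(1 - d)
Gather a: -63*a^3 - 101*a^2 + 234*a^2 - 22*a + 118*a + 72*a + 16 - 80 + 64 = -63*a^3 + 133*a^2 + 168*a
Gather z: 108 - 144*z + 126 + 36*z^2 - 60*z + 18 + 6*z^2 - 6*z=42*z^2 - 210*z + 252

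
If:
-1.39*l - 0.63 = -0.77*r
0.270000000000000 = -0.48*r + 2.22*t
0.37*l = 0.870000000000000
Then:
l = 2.35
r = 5.06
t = 1.22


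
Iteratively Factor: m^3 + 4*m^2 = (m)*(m^2 + 4*m) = m^2*(m + 4)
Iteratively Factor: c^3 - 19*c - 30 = (c + 3)*(c^2 - 3*c - 10) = (c - 5)*(c + 3)*(c + 2)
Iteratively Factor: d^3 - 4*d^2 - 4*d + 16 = (d + 2)*(d^2 - 6*d + 8) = (d - 4)*(d + 2)*(d - 2)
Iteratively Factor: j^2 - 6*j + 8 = (j - 2)*(j - 4)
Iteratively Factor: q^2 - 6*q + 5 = (q - 1)*(q - 5)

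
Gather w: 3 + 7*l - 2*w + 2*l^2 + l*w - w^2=2*l^2 + 7*l - w^2 + w*(l - 2) + 3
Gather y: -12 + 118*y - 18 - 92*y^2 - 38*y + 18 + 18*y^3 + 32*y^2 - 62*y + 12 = 18*y^3 - 60*y^2 + 18*y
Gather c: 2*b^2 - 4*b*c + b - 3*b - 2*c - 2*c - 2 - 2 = 2*b^2 - 2*b + c*(-4*b - 4) - 4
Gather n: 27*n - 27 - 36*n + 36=9 - 9*n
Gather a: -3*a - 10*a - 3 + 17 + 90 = 104 - 13*a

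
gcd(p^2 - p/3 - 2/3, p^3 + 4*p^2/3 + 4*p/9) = p + 2/3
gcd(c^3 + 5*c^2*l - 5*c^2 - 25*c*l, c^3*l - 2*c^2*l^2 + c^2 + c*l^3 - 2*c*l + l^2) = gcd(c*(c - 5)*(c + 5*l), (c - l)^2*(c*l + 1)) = 1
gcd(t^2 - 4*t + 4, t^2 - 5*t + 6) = t - 2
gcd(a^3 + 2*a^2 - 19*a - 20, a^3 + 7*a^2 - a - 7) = a + 1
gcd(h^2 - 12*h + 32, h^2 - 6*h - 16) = h - 8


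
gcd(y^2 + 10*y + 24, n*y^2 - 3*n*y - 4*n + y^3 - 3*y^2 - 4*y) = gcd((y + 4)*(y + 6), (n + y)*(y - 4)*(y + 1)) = 1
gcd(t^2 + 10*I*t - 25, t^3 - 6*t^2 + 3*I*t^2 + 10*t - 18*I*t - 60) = t + 5*I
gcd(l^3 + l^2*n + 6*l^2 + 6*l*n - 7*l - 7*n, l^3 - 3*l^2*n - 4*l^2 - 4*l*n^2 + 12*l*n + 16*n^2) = l + n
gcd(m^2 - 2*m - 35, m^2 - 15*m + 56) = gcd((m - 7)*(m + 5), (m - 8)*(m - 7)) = m - 7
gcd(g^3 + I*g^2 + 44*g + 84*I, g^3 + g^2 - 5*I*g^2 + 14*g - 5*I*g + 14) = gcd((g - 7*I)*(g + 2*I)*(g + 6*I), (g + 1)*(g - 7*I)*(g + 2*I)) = g^2 - 5*I*g + 14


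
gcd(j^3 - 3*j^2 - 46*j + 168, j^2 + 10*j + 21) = j + 7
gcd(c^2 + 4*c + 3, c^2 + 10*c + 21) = c + 3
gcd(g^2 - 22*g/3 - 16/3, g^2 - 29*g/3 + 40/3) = g - 8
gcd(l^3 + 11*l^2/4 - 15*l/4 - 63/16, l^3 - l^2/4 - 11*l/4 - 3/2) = l + 3/4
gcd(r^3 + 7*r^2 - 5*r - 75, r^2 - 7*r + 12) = r - 3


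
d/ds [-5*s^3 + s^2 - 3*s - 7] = -15*s^2 + 2*s - 3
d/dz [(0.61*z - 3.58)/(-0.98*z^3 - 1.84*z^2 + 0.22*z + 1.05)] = (1.1956*z^3 - 9.4028*z^2 - 13.1744*z + 1.4281)/(0.9604*z^6 + 3.6064*z^5 + 2.9544*z^4 - 2.8676*z^3 - 3.8156*z^2 + 0.462*z + 1.1025)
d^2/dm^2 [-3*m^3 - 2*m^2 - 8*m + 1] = -18*m - 4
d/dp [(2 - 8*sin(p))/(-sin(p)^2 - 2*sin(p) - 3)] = 4*(sin(p) + cos(2*p) + 6)*cos(p)/(sin(p)^2 + 2*sin(p) + 3)^2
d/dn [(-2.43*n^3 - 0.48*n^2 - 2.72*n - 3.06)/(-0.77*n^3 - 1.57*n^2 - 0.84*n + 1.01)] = (3.4455*n^4 - 0.106400000000001*n^3 - 18.2987*n^2 - 10.578*n - 5.3176)/(0.5929*n^6 + 2.4178*n^5 + 3.7585*n^4 + 1.0822*n^3 - 2.4658*n^2 - 1.6968*n + 1.0201)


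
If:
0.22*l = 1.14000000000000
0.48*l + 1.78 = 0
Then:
No Solution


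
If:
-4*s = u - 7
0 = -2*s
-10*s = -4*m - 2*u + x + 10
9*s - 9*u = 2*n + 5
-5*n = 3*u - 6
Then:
No Solution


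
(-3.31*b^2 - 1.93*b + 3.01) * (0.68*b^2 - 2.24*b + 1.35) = -2.2508*b^4 + 6.102*b^3 + 1.9015*b^2 - 9.3479*b + 4.0635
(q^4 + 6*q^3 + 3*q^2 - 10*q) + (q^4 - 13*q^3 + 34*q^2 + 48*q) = 2*q^4 - 7*q^3 + 37*q^2 + 38*q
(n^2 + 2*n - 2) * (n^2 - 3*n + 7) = n^4 - n^3 - n^2 + 20*n - 14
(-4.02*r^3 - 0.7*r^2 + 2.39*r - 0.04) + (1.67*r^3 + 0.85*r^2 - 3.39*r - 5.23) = -2.35*r^3 + 0.15*r^2 - 1.0*r - 5.27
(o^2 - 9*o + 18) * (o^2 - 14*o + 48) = o^4 - 23*o^3 + 192*o^2 - 684*o + 864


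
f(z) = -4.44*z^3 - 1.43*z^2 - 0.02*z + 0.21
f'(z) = -13.32*z^2 - 2.86*z - 0.02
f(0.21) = 0.10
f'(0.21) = -1.21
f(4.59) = -459.37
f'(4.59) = -293.77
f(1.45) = -16.36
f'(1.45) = -32.17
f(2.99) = -131.32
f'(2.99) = -127.65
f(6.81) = -1468.49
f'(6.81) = -637.23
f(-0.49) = 0.40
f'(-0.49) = -1.82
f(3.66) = -236.70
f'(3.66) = -188.92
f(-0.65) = 0.84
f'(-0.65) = -3.79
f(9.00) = -3352.56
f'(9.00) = -1104.68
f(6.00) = -1010.43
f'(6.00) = -496.70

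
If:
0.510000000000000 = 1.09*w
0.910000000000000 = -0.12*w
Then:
No Solution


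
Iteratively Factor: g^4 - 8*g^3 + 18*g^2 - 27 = (g + 1)*(g^3 - 9*g^2 + 27*g - 27) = (g - 3)*(g + 1)*(g^2 - 6*g + 9) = (g - 3)^2*(g + 1)*(g - 3)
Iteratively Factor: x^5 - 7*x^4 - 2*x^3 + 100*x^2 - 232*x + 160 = (x - 2)*(x^4 - 5*x^3 - 12*x^2 + 76*x - 80) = (x - 5)*(x - 2)*(x^3 - 12*x + 16) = (x - 5)*(x - 2)^2*(x^2 + 2*x - 8) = (x - 5)*(x - 2)^2*(x + 4)*(x - 2)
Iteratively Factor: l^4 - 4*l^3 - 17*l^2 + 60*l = (l - 5)*(l^3 + l^2 - 12*l) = l*(l - 5)*(l^2 + l - 12) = l*(l - 5)*(l - 3)*(l + 4)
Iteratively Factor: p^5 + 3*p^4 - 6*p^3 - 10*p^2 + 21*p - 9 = (p - 1)*(p^4 + 4*p^3 - 2*p^2 - 12*p + 9) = (p - 1)^2*(p^3 + 5*p^2 + 3*p - 9) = (p - 1)^3*(p^2 + 6*p + 9) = (p - 1)^3*(p + 3)*(p + 3)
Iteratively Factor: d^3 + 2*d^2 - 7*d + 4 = (d + 4)*(d^2 - 2*d + 1) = (d - 1)*(d + 4)*(d - 1)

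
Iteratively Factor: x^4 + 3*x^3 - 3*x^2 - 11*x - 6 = (x + 1)*(x^3 + 2*x^2 - 5*x - 6) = (x + 1)*(x + 3)*(x^2 - x - 2) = (x - 2)*(x + 1)*(x + 3)*(x + 1)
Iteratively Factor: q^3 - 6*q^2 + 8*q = (q)*(q^2 - 6*q + 8) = q*(q - 2)*(q - 4)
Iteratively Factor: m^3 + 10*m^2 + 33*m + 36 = (m + 3)*(m^2 + 7*m + 12) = (m + 3)*(m + 4)*(m + 3)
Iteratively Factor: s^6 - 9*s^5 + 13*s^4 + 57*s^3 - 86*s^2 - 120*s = (s + 2)*(s^5 - 11*s^4 + 35*s^3 - 13*s^2 - 60*s) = (s - 4)*(s + 2)*(s^4 - 7*s^3 + 7*s^2 + 15*s) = s*(s - 4)*(s + 2)*(s^3 - 7*s^2 + 7*s + 15) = s*(s - 5)*(s - 4)*(s + 2)*(s^2 - 2*s - 3) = s*(s - 5)*(s - 4)*(s + 1)*(s + 2)*(s - 3)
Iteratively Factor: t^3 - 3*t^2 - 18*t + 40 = (t - 5)*(t^2 + 2*t - 8) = (t - 5)*(t + 4)*(t - 2)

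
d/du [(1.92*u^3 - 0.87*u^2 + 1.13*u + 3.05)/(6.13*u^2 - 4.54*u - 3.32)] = (11.7696*u^4 - 17.4336*u^3 - 22.1003*u^2 - 31.6162*u + 10.0954)/(37.5769*u^4 - 55.6604*u^3 - 20.0916*u^2 + 30.1456*u + 11.0224)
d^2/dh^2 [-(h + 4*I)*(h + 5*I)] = -2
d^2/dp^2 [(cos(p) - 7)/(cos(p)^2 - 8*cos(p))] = (-(cos(p) - 8)^2*cos(p)^3 + 2*(cos(p) - 8)*(28*cos(p) - 13*cos(2*p) + cos(3*p) + 2)*cos(p) + 8*(cos(p) - 7)*(cos(p) - 4)^2*sin(p)^2)/((cos(p) - 8)^3*cos(p)^3)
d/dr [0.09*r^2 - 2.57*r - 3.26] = 0.18*r - 2.57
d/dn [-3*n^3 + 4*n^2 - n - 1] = -9*n^2 + 8*n - 1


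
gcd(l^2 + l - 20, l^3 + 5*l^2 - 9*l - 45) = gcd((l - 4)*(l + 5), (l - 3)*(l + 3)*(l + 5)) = l + 5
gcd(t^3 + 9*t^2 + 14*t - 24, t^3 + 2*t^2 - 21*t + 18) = t^2 + 5*t - 6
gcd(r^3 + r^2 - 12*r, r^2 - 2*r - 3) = r - 3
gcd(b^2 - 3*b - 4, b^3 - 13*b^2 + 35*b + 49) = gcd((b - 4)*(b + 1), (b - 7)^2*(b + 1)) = b + 1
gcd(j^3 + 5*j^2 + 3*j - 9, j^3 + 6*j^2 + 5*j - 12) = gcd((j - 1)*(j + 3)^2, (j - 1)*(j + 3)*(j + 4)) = j^2 + 2*j - 3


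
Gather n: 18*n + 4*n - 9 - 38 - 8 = 22*n - 55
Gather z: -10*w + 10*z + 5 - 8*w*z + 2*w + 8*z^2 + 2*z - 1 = -8*w + 8*z^2 + z*(12 - 8*w) + 4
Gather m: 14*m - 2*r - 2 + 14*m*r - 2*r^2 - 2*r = m*(14*r + 14) - 2*r^2 - 4*r - 2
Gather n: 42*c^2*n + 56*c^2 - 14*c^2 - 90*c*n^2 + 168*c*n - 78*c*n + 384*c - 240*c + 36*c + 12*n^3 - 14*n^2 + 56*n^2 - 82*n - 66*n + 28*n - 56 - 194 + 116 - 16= 42*c^2 + 180*c + 12*n^3 + n^2*(42 - 90*c) + n*(42*c^2 + 90*c - 120) - 150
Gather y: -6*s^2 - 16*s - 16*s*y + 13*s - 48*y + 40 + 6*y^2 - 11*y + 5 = -6*s^2 - 3*s + 6*y^2 + y*(-16*s - 59) + 45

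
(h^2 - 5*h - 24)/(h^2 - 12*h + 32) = (h + 3)/(h - 4)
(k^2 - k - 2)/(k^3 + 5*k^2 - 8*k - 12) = 1/(k + 6)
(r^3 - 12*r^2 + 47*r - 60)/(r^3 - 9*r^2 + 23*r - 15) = (r - 4)/(r - 1)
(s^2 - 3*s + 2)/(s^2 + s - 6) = (s - 1)/(s + 3)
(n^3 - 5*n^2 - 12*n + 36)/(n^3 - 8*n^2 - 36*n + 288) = (n^2 + n - 6)/(n^2 - 2*n - 48)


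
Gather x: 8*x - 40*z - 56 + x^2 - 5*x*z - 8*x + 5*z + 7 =x^2 - 5*x*z - 35*z - 49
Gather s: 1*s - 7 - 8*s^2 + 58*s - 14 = -8*s^2 + 59*s - 21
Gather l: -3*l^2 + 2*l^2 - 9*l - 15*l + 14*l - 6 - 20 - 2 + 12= -l^2 - 10*l - 16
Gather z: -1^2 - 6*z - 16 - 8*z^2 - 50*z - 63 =-8*z^2 - 56*z - 80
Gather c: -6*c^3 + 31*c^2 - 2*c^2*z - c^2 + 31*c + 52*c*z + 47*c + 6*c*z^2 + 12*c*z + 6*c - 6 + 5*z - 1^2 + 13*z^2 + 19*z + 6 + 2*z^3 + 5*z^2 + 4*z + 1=-6*c^3 + c^2*(30 - 2*z) + c*(6*z^2 + 64*z + 84) + 2*z^3 + 18*z^2 + 28*z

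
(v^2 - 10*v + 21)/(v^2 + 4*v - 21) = (v - 7)/(v + 7)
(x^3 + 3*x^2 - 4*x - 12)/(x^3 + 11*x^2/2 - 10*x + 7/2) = 2*(x^3 + 3*x^2 - 4*x - 12)/(2*x^3 + 11*x^2 - 20*x + 7)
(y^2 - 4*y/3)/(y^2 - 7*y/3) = (3*y - 4)/(3*y - 7)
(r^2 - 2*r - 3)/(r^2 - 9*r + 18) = (r + 1)/(r - 6)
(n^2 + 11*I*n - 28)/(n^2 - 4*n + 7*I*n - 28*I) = (n + 4*I)/(n - 4)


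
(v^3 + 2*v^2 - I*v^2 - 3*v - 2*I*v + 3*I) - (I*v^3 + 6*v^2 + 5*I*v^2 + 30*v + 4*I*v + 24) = v^3 - I*v^3 - 4*v^2 - 6*I*v^2 - 33*v - 6*I*v - 24 + 3*I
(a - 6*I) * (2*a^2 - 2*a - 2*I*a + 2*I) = 2*a^3 - 2*a^2 - 14*I*a^2 - 12*a + 14*I*a + 12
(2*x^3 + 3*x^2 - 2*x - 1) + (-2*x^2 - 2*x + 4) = 2*x^3 + x^2 - 4*x + 3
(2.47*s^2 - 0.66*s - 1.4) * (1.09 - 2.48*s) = -6.1256*s^3 + 4.3291*s^2 + 2.7526*s - 1.526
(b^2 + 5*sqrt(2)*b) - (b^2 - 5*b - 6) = 5*b + 5*sqrt(2)*b + 6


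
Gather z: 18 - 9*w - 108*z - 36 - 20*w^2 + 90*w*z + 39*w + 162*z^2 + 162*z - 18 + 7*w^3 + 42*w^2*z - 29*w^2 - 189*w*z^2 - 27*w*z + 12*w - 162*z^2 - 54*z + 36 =7*w^3 - 49*w^2 - 189*w*z^2 + 42*w + z*(42*w^2 + 63*w)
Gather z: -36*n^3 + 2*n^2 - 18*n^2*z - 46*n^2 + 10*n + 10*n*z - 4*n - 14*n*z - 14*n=-36*n^3 - 44*n^2 - 8*n + z*(-18*n^2 - 4*n)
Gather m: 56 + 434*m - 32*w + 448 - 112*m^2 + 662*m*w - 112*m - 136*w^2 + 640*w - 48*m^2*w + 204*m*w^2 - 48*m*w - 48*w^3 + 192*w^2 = m^2*(-48*w - 112) + m*(204*w^2 + 614*w + 322) - 48*w^3 + 56*w^2 + 608*w + 504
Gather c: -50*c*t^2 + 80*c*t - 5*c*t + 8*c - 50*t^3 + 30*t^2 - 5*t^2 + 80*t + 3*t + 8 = c*(-50*t^2 + 75*t + 8) - 50*t^3 + 25*t^2 + 83*t + 8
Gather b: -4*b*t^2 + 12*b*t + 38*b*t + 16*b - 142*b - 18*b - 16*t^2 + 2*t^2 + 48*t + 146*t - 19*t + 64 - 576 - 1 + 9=b*(-4*t^2 + 50*t - 144) - 14*t^2 + 175*t - 504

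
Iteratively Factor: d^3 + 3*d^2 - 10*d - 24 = (d + 2)*(d^2 + d - 12) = (d - 3)*(d + 2)*(d + 4)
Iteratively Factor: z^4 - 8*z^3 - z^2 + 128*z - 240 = (z - 3)*(z^3 - 5*z^2 - 16*z + 80) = (z - 4)*(z - 3)*(z^2 - z - 20) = (z - 4)*(z - 3)*(z + 4)*(z - 5)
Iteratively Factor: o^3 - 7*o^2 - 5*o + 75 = (o + 3)*(o^2 - 10*o + 25) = (o - 5)*(o + 3)*(o - 5)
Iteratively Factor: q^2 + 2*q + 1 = (q + 1)*(q + 1)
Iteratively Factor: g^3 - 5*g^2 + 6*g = (g - 2)*(g^2 - 3*g) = g*(g - 2)*(g - 3)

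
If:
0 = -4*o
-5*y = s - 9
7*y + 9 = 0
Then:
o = 0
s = 108/7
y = -9/7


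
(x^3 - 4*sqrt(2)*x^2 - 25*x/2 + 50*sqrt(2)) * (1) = x^3 - 4*sqrt(2)*x^2 - 25*x/2 + 50*sqrt(2)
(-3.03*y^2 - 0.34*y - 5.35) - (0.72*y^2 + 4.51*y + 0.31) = -3.75*y^2 - 4.85*y - 5.66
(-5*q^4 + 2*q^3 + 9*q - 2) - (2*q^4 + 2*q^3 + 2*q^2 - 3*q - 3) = -7*q^4 - 2*q^2 + 12*q + 1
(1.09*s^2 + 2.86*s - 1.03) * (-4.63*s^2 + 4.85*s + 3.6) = -5.0467*s^4 - 7.9553*s^3 + 22.5639*s^2 + 5.3005*s - 3.708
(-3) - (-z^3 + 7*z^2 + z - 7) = z^3 - 7*z^2 - z + 4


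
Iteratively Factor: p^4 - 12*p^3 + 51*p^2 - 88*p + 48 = (p - 4)*(p^3 - 8*p^2 + 19*p - 12) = (p - 4)^2*(p^2 - 4*p + 3) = (p - 4)^2*(p - 1)*(p - 3)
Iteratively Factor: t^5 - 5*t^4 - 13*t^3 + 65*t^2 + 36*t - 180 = (t - 2)*(t^4 - 3*t^3 - 19*t^2 + 27*t + 90) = (t - 2)*(t + 3)*(t^3 - 6*t^2 - t + 30) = (t - 2)*(t + 2)*(t + 3)*(t^2 - 8*t + 15) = (t - 5)*(t - 2)*(t + 2)*(t + 3)*(t - 3)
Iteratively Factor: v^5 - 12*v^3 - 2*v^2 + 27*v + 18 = (v - 2)*(v^4 + 2*v^3 - 8*v^2 - 18*v - 9) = (v - 2)*(v + 1)*(v^3 + v^2 - 9*v - 9) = (v - 3)*(v - 2)*(v + 1)*(v^2 + 4*v + 3) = (v - 3)*(v - 2)*(v + 1)^2*(v + 3)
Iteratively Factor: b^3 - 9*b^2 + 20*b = (b - 4)*(b^2 - 5*b) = b*(b - 4)*(b - 5)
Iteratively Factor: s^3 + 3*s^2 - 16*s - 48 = (s + 3)*(s^2 - 16) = (s + 3)*(s + 4)*(s - 4)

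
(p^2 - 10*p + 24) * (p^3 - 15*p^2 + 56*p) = p^5 - 25*p^4 + 230*p^3 - 920*p^2 + 1344*p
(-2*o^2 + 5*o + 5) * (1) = -2*o^2 + 5*o + 5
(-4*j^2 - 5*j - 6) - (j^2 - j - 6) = -5*j^2 - 4*j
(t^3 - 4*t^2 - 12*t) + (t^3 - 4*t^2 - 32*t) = 2*t^3 - 8*t^2 - 44*t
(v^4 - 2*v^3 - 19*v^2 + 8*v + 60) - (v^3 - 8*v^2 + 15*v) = v^4 - 3*v^3 - 11*v^2 - 7*v + 60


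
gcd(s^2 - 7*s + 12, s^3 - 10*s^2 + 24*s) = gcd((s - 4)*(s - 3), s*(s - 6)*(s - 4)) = s - 4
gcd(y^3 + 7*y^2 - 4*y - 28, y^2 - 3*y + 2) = y - 2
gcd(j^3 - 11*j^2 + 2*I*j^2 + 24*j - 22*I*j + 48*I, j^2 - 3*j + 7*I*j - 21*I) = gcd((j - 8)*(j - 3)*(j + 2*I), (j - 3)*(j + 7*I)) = j - 3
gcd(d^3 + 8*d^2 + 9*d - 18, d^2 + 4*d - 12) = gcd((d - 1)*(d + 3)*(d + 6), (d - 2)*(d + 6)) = d + 6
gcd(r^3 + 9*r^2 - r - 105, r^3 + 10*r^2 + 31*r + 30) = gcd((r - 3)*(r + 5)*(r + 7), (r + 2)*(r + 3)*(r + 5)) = r + 5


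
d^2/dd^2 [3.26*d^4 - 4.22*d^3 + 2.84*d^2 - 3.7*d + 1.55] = 39.12*d^2 - 25.32*d + 5.68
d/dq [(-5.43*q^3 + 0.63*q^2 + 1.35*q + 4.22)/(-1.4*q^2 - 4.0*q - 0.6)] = (7.602*q^4 + 43.44*q^3 + 9.144*q^2 + 11.06*q + 16.07)/(1.96*q^4 + 11.2*q^3 + 17.68*q^2 + 4.8*q + 0.36)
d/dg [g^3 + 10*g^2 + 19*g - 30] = 3*g^2 + 20*g + 19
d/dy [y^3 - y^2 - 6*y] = 3*y^2 - 2*y - 6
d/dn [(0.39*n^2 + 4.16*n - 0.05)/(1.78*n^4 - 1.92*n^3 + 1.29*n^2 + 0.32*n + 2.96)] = (-1.3884*n^5 - 21.4656*n^4 + 16.3304*n^3 - 5.5296*n^2 + 2.4378*n + 12.3296)/(3.1684*n^8 - 6.8352*n^7 + 8.2788*n^6 - 3.8144*n^5 + 10.9729*n^4 - 10.5408*n^3 + 7.7392*n^2 + 1.8944*n + 8.7616)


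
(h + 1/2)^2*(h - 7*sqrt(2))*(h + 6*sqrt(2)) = h^4 - sqrt(2)*h^3 + h^3 - 335*h^2/4 - sqrt(2)*h^2 - 84*h - sqrt(2)*h/4 - 21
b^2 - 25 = (b - 5)*(b + 5)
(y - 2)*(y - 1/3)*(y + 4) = y^3 + 5*y^2/3 - 26*y/3 + 8/3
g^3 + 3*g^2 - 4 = (g - 1)*(g + 2)^2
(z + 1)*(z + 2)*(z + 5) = z^3 + 8*z^2 + 17*z + 10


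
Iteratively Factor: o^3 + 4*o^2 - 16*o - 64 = (o - 4)*(o^2 + 8*o + 16) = (o - 4)*(o + 4)*(o + 4)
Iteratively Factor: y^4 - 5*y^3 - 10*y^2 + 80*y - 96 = (y + 4)*(y^3 - 9*y^2 + 26*y - 24) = (y - 4)*(y + 4)*(y^2 - 5*y + 6) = (y - 4)*(y - 2)*(y + 4)*(y - 3)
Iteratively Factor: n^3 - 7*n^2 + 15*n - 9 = (n - 3)*(n^2 - 4*n + 3) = (n - 3)^2*(n - 1)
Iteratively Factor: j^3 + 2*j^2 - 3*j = (j - 1)*(j^2 + 3*j) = (j - 1)*(j + 3)*(j)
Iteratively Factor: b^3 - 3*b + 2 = (b + 2)*(b^2 - 2*b + 1) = (b - 1)*(b + 2)*(b - 1)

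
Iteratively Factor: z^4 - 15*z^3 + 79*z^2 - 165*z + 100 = (z - 1)*(z^3 - 14*z^2 + 65*z - 100) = (z - 5)*(z - 1)*(z^2 - 9*z + 20) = (z - 5)^2*(z - 1)*(z - 4)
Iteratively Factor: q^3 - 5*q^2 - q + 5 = (q + 1)*(q^2 - 6*q + 5) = (q - 1)*(q + 1)*(q - 5)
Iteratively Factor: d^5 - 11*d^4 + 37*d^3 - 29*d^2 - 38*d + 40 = (d - 4)*(d^4 - 7*d^3 + 9*d^2 + 7*d - 10) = (d - 4)*(d - 1)*(d^3 - 6*d^2 + 3*d + 10) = (d - 5)*(d - 4)*(d - 1)*(d^2 - d - 2) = (d - 5)*(d - 4)*(d - 1)*(d + 1)*(d - 2)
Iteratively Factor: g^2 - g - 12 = (g - 4)*(g + 3)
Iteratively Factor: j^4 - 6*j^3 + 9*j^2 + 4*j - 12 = (j - 2)*(j^3 - 4*j^2 + j + 6) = (j - 3)*(j - 2)*(j^2 - j - 2) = (j - 3)*(j - 2)^2*(j + 1)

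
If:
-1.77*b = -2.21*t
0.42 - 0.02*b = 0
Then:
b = 21.00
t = 16.82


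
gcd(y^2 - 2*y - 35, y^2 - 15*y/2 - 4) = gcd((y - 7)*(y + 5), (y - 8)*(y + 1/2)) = 1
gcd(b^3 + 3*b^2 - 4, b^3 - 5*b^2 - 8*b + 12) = b^2 + b - 2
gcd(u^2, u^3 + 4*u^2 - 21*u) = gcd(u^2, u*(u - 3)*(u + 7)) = u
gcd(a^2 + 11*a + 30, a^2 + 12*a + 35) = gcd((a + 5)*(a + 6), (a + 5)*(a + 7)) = a + 5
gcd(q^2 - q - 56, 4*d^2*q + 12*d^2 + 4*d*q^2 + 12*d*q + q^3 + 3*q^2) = 1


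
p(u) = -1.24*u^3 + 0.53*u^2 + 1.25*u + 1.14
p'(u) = -3.72*u^2 + 1.06*u + 1.25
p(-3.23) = 44.42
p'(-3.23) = -40.98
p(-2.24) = 14.94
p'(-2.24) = -19.79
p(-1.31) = 3.20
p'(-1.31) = -6.52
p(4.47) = -93.43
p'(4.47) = -68.34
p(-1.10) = 2.06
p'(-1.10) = -4.42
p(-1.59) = 5.48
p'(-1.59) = -9.84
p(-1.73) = 6.98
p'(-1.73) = -11.72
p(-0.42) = 0.80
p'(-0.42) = 0.15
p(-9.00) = 936.78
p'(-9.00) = -309.61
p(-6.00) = 280.56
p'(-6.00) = -139.03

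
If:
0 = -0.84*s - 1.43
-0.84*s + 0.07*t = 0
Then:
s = -1.70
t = -20.43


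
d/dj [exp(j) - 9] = exp(j)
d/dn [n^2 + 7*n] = 2*n + 7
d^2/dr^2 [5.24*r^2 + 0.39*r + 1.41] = 10.4800000000000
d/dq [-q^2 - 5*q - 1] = -2*q - 5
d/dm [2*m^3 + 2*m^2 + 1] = 2*m*(3*m + 2)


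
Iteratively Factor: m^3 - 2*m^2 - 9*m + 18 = (m - 2)*(m^2 - 9) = (m - 2)*(m + 3)*(m - 3)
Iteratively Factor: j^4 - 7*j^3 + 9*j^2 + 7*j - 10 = (j - 1)*(j^3 - 6*j^2 + 3*j + 10) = (j - 2)*(j - 1)*(j^2 - 4*j - 5) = (j - 2)*(j - 1)*(j + 1)*(j - 5)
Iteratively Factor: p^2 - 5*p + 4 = (p - 1)*(p - 4)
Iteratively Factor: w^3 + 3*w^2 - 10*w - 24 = (w + 4)*(w^2 - w - 6) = (w + 2)*(w + 4)*(w - 3)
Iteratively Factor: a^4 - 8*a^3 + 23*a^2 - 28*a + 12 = (a - 1)*(a^3 - 7*a^2 + 16*a - 12) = (a - 2)*(a - 1)*(a^2 - 5*a + 6) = (a - 3)*(a - 2)*(a - 1)*(a - 2)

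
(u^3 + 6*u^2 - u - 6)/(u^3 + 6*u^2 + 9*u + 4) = (u^2 + 5*u - 6)/(u^2 + 5*u + 4)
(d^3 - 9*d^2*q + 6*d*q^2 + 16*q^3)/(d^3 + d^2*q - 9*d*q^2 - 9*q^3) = (-d^2 + 10*d*q - 16*q^2)/(-d^2 + 9*q^2)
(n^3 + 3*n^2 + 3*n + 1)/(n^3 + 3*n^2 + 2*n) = (n^2 + 2*n + 1)/(n*(n + 2))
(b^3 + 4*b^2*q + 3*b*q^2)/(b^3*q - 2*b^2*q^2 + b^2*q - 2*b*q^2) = (b^2 + 4*b*q + 3*q^2)/(q*(b^2 - 2*b*q + b - 2*q))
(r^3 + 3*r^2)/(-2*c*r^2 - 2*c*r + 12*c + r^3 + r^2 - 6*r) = r^2/(-2*c*r + 4*c + r^2 - 2*r)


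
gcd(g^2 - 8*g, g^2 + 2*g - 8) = 1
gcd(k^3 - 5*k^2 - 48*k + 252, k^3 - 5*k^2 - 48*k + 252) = k^3 - 5*k^2 - 48*k + 252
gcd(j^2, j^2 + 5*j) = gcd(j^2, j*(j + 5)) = j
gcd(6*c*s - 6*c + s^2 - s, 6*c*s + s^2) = 6*c + s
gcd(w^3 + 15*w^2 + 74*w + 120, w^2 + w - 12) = w + 4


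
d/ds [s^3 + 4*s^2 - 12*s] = 3*s^2 + 8*s - 12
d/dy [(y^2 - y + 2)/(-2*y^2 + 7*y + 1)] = 5*(y^2 + 2*y - 3)/(4*y^4 - 28*y^3 + 45*y^2 + 14*y + 1)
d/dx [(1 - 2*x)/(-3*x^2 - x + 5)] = (6*x^2 + 2*x - (2*x - 1)*(6*x + 1) - 10)/(3*x^2 + x - 5)^2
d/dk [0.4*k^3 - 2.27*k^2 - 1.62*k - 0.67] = 1.2*k^2 - 4.54*k - 1.62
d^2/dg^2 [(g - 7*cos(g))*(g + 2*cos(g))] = 5*g*cos(g) - 56*sin(g)^2 + 10*sin(g) + 30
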